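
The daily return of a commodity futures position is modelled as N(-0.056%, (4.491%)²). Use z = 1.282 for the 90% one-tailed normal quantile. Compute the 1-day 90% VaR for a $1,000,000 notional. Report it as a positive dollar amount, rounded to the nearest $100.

$58,100

VaR = −μ + z·σ = −(-0.056%) + 1.282 × 4.491% = 5.813%.
On $1,000,000: 0.05813 × $1,000,000 = $58,130.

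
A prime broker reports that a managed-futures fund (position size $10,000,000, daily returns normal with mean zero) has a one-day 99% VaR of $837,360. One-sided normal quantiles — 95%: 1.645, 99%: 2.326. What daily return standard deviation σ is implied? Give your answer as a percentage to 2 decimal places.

VaR as a fraction: $837,360 / $10,000,000 = 8.374%.
σ = VaR / z = 8.374% / 2.326 = 3.600%.

3.60%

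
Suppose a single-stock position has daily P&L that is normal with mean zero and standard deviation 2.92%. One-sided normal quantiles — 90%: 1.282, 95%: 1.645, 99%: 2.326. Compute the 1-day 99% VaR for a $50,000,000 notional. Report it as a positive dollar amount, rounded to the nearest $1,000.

$3,396,000

VaR = z·σ = 2.326 × 2.92% = 6.792%.
On $50,000,000: 0.06792 × $50,000,000 = $3,396,000.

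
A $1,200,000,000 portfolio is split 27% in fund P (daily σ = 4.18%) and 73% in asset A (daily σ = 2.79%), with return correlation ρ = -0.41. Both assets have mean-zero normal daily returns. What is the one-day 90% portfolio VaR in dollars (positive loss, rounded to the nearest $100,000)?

$28,900,000

σ_p² = 0.27²·4.18² + 0.73²·2.79² + 2·-0.41·0.27·0.73·4.18·2.79 = 3.5370 (%²).
σ_p = √3.5370 = 1.881%.
At 90%, z = 1.282.
VaR = 1.282 × 1.881% = 2.411%; on $1,200,000,000 that is $28,932,000.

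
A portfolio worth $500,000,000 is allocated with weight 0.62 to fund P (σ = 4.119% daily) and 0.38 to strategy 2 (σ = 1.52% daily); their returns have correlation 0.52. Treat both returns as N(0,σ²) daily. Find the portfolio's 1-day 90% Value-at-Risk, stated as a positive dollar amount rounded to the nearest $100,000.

$18,600,000

σ_p² = 0.62²·4.119² + 0.38²·1.52² + 2·0.52·0.62·0.38·4.119·1.52 = 8.3895 (%²).
σ_p = √8.3895 = 2.896%.
At 90%, z = 1.282.
VaR = 1.282 × 2.896% = 3.713%; on $500,000,000 that is $18,565,000.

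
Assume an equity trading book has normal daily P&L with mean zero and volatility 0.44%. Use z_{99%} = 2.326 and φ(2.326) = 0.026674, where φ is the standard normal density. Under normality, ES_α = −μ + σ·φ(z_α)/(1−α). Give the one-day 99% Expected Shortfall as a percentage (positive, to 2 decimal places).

1.17%

Tail multiplier: φ(z)/(1−α) = 0.026674 / 0.01 = 2.667.
ES = 0.44% × 2.667 = 1.173%.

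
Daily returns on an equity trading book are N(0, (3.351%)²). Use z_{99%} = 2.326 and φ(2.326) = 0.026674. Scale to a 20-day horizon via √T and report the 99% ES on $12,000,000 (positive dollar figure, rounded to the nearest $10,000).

σ_{20d} = 3.351% × √20 = 14.986%.
ES multiplier = φ(z)/(1−α) = 0.026674/0.01 = 2.667.
ES = 14.986% × 2.667 = 39.968%; on $12,000,000: $4,796,160.

$4,800,000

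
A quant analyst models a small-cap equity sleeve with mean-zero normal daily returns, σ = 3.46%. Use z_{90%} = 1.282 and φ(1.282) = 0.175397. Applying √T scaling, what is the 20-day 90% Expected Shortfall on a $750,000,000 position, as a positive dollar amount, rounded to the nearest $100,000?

σ_{20d} = 3.46% × √20 = 15.474%.
ES multiplier = φ(z)/(1−α) = 0.175397/0.1 = 1.754.
ES = 15.474% × 1.754 = 27.141%; on $750,000,000: $203,557,500.

$203,600,000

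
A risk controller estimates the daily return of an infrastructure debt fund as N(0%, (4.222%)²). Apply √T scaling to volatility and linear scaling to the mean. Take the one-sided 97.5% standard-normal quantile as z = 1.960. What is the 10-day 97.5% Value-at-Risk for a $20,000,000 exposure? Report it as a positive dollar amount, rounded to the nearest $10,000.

$5,230,000

σ_{10d} = 4.222% × √10 = 13.351%.
VaR = 1.960 × 13.351% = 26.168%.
On $20,000,000: 0.26168 × $20,000,000 = $5,233,600.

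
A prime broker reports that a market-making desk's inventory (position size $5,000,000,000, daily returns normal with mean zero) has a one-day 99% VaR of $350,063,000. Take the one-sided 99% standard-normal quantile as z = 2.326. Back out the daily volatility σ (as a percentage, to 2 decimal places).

3.01%

VaR as a fraction: $350,063,000 / $5,000,000,000 = 7.001%.
σ = VaR / z = 7.001% / 2.326 = 3.010%.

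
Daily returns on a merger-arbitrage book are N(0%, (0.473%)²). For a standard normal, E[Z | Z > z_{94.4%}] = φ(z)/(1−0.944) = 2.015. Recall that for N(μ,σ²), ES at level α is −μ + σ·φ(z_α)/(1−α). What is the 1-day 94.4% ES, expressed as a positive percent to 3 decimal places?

0.953%

ES = 0.473% × 2.015 = 0.953%.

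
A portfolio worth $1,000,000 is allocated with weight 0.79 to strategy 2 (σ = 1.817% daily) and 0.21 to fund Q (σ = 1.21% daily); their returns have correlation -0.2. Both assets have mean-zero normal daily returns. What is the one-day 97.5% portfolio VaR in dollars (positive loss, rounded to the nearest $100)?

σ_p² = 0.79²·1.817² + 0.21²·1.21² + 2·-0.2·0.79·0.21·1.817·1.21 = 1.9791 (%²).
σ_p = √1.9791 = 1.407%.
At 97.5%, z = 1.960.
VaR = 1.960 × 1.407% = 2.758%; on $1,000,000 that is $27,580.

$27,600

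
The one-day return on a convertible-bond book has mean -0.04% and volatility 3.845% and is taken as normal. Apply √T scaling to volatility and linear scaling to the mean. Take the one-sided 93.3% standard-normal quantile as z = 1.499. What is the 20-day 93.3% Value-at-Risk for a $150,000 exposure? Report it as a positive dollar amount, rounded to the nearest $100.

$39,900

σ_{20d} = 3.845% × √20 = 17.195%; μ_{20d} = 20 × -0.04% = -0.800%.
VaR = −(-0.800%) + 1.499 × 17.195% = 26.575%.
On $150,000: 0.26575 × $150,000 = $39,862.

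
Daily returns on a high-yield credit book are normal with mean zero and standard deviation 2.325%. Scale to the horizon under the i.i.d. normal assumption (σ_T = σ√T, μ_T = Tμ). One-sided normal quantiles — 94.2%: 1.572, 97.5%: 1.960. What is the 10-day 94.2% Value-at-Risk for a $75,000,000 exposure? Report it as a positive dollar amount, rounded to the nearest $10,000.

$8,670,000

σ_{10d} = 2.325% × √10 = 7.352%.
VaR = 1.572 × 7.352% = 11.557%.
On $75,000,000: 0.11557 × $75,000,000 = $8,667,750.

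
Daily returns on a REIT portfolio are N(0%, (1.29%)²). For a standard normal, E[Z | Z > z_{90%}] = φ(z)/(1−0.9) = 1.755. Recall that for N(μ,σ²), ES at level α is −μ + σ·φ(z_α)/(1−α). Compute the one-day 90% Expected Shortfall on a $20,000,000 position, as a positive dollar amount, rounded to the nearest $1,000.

$453,000

ES = 1.29% × 1.755 = 2.264%.
On $20,000,000: 0.02264 × $20,000,000 = $452,800.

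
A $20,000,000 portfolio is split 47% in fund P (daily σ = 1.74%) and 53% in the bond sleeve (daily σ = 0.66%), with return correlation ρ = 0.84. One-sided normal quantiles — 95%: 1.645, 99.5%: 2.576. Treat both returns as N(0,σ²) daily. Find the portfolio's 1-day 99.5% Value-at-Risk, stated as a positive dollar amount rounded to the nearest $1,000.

$581,000

σ_p² = 0.47²·1.74² + 0.53²·0.66² + 2·0.84·0.47·0.53·1.74·0.66 = 1.2717 (%²).
σ_p = √1.2717 = 1.128%.
VaR = 2.576 × 1.128% = 2.906%; on $20,000,000 that is $581,200.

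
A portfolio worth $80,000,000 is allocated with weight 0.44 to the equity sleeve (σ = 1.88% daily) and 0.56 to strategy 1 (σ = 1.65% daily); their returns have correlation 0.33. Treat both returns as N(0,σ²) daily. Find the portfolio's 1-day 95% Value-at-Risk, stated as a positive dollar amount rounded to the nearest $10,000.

σ_p² = 0.44²·1.88² + 0.56²·1.65² + 2·0.33·0.44·0.56·1.88·1.65 = 2.0425 (%²).
σ_p = √2.0425 = 1.429%.
At 95%, z = 1.645.
VaR = 1.645 × 1.429% = 2.351%; on $80,000,000 that is $1,880,800.

$1,880,000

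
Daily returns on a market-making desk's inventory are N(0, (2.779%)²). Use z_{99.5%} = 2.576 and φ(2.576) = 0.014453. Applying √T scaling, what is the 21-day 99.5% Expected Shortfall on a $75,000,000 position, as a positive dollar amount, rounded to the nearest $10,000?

σ_{21d} = 2.779% × √21 = 12.735%.
ES multiplier = φ(z)/(1−α) = 0.014453/0.005 = 2.891.
ES = 12.735% × 2.891 = 36.817%; on $75,000,000: $27,612,750.

$27,610,000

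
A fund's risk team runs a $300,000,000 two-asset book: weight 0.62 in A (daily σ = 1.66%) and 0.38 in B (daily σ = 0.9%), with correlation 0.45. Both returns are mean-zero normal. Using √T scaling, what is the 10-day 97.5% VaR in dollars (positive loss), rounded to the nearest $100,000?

σ_p = √(0.62²·1.66² + 0.38²·0.9² + 2·0.45·0.62·0.38·1.66·0.9) = 1.222%.
σ_{10d} = 1.222% × √10 = 3.864%.
z(97.5%) = 1.960.
VaR = 1.960 × 3.864% = 7.573%; on $300,000,000 that is $22,719,000.

$22,700,000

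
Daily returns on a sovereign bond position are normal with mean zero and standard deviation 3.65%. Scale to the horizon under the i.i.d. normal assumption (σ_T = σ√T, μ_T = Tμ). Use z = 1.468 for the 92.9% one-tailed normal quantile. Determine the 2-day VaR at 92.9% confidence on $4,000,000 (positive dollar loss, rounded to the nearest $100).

σ_{2d} = 3.65% × √2 = 5.162%.
VaR = 1.468 × 5.162% = 7.578%.
On $4,000,000: 0.07578 × $4,000,000 = $303,120.

$303,100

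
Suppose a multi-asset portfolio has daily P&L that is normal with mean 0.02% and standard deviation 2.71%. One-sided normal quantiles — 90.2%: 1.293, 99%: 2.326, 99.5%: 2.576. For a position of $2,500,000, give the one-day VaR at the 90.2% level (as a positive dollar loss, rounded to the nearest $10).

VaR = −μ + z·σ = −(0.02%) + 1.293 × 2.71% = 3.484%.
On $2,500,000: 0.03484 × $2,500,000 = $87,100.

$87,100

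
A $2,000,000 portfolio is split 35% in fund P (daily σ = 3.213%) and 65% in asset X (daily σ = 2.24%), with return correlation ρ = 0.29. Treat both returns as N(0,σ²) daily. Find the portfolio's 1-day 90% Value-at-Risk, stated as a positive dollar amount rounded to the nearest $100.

σ_p² = 0.35²·3.213² + 0.65²·2.24² + 2·0.29·0.35·0.65·3.213·2.24 = 4.3342 (%²).
σ_p = √4.3342 = 2.082%.
At 90%, z = 1.282.
VaR = 1.282 × 2.082% = 2.669%; on $2,000,000 that is $53,380.

$53,400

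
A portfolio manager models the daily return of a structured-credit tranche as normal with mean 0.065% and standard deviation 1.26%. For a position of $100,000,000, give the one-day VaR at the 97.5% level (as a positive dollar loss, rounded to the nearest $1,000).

At 97.5% one-sided, z = 1.960.
VaR = −μ + z·σ = −(0.065%) + 1.960 × 1.26% = 2.405%.
On $100,000,000: 0.02405 × $100,000,000 = $2,405,000.

$2,405,000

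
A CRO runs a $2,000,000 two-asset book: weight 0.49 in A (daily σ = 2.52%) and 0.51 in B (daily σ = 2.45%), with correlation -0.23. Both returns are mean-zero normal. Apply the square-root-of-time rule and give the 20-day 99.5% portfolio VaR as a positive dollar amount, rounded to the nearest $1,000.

$355,000

σ_p = √(0.49²·2.52² + 0.51²·2.45² + 2·-0.23·0.49·0.51·2.52·2.45) = 1.542%.
σ_{20d} = 1.542% × √20 = 6.896%.
z(99.5%) = 2.576.
VaR = 2.576 × 6.896% = 17.764%; on $2,000,000 that is $355,280.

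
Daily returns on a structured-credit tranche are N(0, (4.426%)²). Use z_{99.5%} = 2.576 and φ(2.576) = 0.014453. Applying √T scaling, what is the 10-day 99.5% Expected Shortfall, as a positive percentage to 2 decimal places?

σ_{10d} = 4.426% × √10 = 13.996%.
ES multiplier = φ(z)/(1−α) = 0.014453/0.005 = 2.891.
ES = 13.996% × 2.891 = 40.462%.

40.46%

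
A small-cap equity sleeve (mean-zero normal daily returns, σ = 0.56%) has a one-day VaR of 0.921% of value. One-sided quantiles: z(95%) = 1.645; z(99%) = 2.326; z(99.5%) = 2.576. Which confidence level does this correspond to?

95%

Implied z = VaR/σ = 0.921 / 0.56 = 1.645.
This matches z(95%) = 1.645.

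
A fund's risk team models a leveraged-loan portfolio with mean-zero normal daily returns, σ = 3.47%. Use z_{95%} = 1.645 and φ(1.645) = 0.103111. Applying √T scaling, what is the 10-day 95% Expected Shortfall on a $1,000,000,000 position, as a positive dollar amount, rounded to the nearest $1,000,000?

$226,000,000

σ_{10d} = 3.47% × √10 = 10.973%.
ES multiplier = φ(z)/(1−α) = 0.103111/0.05 = 2.062.
ES = 10.973% × 2.062 = 22.626%; on $1,000,000,000: $226,260,000.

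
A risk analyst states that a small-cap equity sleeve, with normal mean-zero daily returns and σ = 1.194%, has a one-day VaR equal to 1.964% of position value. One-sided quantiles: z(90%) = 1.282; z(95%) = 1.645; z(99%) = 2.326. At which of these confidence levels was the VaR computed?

95%

Implied z = VaR/σ = 1.964 / 1.194 = 1.645.
This matches z(95%) = 1.645.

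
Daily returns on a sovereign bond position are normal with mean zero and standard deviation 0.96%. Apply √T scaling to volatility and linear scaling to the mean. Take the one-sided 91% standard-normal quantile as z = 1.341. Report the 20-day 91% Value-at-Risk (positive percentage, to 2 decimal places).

5.76%

σ_{20d} = 0.96% × √20 = 4.293%.
VaR = 1.341 × 4.293% = 5.757%.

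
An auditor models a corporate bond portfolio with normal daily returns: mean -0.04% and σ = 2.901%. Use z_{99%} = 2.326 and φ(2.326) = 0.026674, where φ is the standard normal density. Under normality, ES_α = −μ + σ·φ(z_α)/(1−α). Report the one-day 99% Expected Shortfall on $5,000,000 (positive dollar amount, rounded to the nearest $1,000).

$389,000

Tail multiplier: φ(z)/(1−α) = 0.026674 / 0.01 = 2.667.
ES = −(-0.04%) + 2.901% × 2.667 = 7.777%.
On $5,000,000: 0.07777 × $5,000,000 = $388,850.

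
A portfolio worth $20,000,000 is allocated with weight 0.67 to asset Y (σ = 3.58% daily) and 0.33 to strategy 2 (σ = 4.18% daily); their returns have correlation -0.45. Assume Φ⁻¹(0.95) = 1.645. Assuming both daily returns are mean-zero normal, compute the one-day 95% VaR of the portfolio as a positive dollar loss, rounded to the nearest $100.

$711,600

σ_p² = 0.67²·3.58² + 0.33²·4.18² + 2·-0.45·0.67·0.33·3.58·4.18 = 4.6783 (%²).
σ_p = √4.6783 = 2.163%.
VaR = 1.645 × 2.163% = 3.558%; on $20,000,000 that is $711,600.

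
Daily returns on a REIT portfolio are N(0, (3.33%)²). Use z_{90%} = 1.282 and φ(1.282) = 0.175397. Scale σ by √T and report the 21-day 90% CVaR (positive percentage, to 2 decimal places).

26.77%

σ_{21d} = 3.33% × √21 = 15.260%.
ES multiplier = φ(z)/(1−α) = 0.175397/0.1 = 1.754.
ES = 15.260% × 1.754 = 26.766%.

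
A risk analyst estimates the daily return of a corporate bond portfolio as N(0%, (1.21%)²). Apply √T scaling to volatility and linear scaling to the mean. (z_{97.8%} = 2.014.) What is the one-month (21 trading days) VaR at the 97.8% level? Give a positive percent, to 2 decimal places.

11.17%

σ_{21d} = 1.21% × √21 = 5.545%.
VaR = 2.014 × 5.545% = 11.168%.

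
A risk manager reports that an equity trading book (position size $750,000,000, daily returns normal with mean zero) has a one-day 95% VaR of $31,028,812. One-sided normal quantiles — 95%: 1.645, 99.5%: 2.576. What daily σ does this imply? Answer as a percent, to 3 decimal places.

2.515%

VaR as a fraction: $31,028,812 / $750,000,000 = 4.137%.
σ = VaR / z = 4.137% / 1.645 = 2.515%.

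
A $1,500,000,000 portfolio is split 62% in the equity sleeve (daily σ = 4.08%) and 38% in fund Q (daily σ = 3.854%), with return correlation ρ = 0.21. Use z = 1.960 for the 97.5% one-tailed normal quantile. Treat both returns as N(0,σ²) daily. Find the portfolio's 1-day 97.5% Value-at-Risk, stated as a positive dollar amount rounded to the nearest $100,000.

σ_p² = 0.62²·4.08² + 0.38²·3.854² + 2·0.21·0.62·0.38·4.08·3.854 = 10.0996 (%²).
σ_p = √10.0996 = 3.178%.
VaR = 1.960 × 3.178% = 6.229%; on $1,500,000,000 that is $93,435,000.

$93,400,000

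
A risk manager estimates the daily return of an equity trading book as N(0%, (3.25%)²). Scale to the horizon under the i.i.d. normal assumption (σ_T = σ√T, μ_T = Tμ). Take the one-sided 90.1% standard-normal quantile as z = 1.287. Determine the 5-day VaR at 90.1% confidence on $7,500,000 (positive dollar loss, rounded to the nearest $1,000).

σ_{5d} = 3.25% × √5 = 7.267%.
VaR = 1.287 × 7.267% = 9.353%.
On $7,500,000: 0.09353 × $7,500,000 = $701,475.

$701,000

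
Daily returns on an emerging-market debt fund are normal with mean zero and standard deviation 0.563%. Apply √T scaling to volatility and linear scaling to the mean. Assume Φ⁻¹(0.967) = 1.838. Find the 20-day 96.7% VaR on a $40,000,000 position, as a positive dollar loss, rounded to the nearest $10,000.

$1,850,000

σ_{20d} = 0.563% × √20 = 2.518%.
VaR = 1.838 × 2.518% = 4.628%.
On $40,000,000: 0.04628 × $40,000,000 = $1,851,200.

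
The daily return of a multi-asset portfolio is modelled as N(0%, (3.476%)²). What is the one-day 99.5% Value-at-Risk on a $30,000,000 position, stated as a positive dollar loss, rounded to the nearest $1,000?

$2,686,000

At 99.5% one-sided, z = 2.576.
VaR = z·σ = 2.576 × 3.476% = 8.954%.
On $30,000,000: 0.08954 × $30,000,000 = $2,686,200.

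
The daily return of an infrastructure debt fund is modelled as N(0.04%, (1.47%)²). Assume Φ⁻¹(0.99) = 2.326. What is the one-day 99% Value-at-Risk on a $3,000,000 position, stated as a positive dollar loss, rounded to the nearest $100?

$101,400

VaR = −μ + z·σ = −(0.04%) + 2.326 × 1.47% = 3.379%.
On $3,000,000: 0.03379 × $3,000,000 = $101,370.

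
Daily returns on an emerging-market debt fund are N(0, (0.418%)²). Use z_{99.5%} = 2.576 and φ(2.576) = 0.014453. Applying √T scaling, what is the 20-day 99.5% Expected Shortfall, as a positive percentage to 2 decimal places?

σ_{20d} = 0.418% × √20 = 1.869%.
ES multiplier = φ(z)/(1−α) = 0.014453/0.005 = 2.891.
ES = 1.869% × 2.891 = 5.403%.

5.40%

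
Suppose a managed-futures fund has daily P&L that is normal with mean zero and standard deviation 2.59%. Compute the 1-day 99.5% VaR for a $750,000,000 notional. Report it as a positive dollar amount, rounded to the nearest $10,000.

$50,040,000

At 99.5% one-sided, z = 2.576.
VaR = z·σ = 2.576 × 2.59% = 6.672%.
On $750,000,000: 0.06672 × $750,000,000 = $50,040,000.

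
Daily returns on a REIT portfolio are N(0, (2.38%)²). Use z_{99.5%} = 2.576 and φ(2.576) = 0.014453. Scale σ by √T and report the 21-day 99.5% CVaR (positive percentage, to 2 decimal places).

31.53%

σ_{21d} = 2.38% × √21 = 10.907%.
ES multiplier = φ(z)/(1−α) = 0.014453/0.005 = 2.891.
ES = 10.907% × 2.891 = 31.532%.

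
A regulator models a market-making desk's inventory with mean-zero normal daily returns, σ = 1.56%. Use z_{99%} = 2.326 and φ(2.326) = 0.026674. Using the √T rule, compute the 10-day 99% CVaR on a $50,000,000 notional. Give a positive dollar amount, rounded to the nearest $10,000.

$6,580,000

σ_{10d} = 1.56% × √10 = 4.933%.
ES multiplier = φ(z)/(1−α) = 0.026674/0.01 = 2.667.
ES = 4.933% × 2.667 = 13.156%; on $50,000,000: $6,578,000.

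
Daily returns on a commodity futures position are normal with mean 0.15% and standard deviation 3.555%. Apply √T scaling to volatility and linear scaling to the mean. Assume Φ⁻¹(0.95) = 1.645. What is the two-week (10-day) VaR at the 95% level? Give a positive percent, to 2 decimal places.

σ_{10d} = 3.555% × √10 = 11.242%; μ_{10d} = 10 × 0.15% = 1.500%.
VaR = −(1.500%) + 1.645 × 11.242% = 16.993%.

16.99%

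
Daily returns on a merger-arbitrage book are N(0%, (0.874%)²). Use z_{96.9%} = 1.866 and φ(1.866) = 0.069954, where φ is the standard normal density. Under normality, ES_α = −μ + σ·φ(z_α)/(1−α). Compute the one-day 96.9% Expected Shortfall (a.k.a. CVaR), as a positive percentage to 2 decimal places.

1.97%

Tail multiplier: φ(z)/(1−α) = 0.069954 / 0.031 = 2.257.
ES = 0.874% × 2.257 = 1.973%.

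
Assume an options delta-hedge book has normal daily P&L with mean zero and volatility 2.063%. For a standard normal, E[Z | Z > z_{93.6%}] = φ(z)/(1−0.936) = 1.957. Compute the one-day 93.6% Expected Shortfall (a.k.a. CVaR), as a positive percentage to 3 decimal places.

4.037%

ES = 2.063% × 1.957 = 4.037%.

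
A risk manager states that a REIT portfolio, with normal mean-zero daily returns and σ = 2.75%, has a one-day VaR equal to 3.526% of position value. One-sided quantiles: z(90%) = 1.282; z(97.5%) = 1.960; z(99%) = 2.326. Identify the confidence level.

90%

Implied z = VaR/σ = 3.526 / 2.75 = 1.282.
This matches z(90%) = 1.282.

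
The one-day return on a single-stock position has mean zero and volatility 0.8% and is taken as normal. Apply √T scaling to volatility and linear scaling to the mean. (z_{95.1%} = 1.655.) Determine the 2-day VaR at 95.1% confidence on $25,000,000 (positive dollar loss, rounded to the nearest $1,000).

$468,000

σ_{2d} = 0.8% × √2 = 1.131%.
VaR = 1.655 × 1.131% = 1.872%.
On $25,000,000: 0.01872 × $25,000,000 = $468,000.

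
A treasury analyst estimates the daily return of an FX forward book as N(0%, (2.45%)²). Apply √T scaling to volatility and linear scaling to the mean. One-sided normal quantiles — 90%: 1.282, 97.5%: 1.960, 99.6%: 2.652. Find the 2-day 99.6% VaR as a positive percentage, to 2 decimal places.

σ_{2d} = 2.45% × √2 = 3.465%.
VaR = 2.652 × 3.465% = 9.189%.

9.19%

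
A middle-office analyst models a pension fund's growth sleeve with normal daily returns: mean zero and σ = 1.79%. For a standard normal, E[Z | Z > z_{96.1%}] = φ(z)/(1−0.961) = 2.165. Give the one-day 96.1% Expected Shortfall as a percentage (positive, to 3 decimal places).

ES = 1.79% × 2.165 = 3.875%.

3.875%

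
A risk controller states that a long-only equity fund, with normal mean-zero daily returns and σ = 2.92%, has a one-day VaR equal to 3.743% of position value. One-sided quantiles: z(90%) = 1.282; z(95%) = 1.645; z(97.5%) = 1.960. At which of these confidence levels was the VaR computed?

Implied z = VaR/σ = 3.743 / 2.92 = 1.282.
This matches z(90%) = 1.282.

90%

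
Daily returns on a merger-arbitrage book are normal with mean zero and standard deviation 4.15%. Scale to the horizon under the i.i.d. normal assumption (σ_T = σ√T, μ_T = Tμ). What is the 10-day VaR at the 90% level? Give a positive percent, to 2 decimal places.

At 90%, z = 1.282.
σ_{10d} = 4.15% × √10 = 13.123%.
VaR = 1.282 × 13.123% = 16.824%.

16.82%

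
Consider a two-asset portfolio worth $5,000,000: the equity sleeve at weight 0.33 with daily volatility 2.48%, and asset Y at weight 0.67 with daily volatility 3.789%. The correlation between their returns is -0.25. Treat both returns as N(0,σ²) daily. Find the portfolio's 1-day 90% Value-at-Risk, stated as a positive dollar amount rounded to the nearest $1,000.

σ_p² = 0.33²·2.48² + 0.67²·3.789² + 2·-0.25·0.33·0.67·2.48·3.789 = 6.0756 (%²).
σ_p = √6.0756 = 2.465%.
At 90%, z = 1.282.
VaR = 1.282 × 2.465% = 3.160%; on $5,000,000 that is $158,000.

$158,000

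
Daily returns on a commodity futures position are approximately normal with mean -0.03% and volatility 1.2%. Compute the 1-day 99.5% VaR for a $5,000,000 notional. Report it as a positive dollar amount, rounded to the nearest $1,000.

At 99.5% one-sided, z = 2.576.
VaR = −μ + z·σ = −(-0.03%) + 2.576 × 1.2% = 3.121%.
On $5,000,000: 0.03121 × $5,000,000 = $156,050.

$156,000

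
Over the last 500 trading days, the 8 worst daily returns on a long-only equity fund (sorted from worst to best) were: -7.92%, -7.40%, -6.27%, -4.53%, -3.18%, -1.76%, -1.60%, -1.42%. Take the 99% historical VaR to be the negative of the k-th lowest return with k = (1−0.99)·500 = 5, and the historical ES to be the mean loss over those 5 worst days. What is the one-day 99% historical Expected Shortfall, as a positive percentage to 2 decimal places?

5.86%

The 5 worst returns sum to -29.30%.
ES = −(-29.30%) / 5 = 5.86%.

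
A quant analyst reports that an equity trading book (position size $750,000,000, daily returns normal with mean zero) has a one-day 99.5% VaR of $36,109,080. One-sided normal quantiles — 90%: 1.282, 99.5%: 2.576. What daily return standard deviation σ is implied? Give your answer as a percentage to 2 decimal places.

1.87%

VaR as a fraction: $36,109,080 / $750,000,000 = 4.815%.
σ = VaR / z = 4.815% / 2.576 = 1.869%.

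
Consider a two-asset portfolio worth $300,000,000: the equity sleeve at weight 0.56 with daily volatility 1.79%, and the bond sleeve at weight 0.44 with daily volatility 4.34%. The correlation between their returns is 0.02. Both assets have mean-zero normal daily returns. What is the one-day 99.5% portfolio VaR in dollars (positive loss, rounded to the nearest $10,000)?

σ_p² = 0.56²·1.79² + 0.44²·4.34² + 2·0.02·0.56·0.44·1.79·4.34 = 4.7279 (%²).
σ_p = √4.7279 = 2.174%.
At 99.5%, z = 2.576.
VaR = 2.576 × 2.174% = 5.600%; on $300,000,000 that is $16,800,000.

$16,800,000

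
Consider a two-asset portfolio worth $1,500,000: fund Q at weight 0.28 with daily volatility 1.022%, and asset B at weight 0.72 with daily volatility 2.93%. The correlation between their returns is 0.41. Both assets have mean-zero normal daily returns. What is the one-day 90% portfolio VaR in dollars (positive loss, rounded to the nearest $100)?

σ_p² = 0.28²·1.022² + 0.72²·2.93² + 2·0.41·0.28·0.72·1.022·2.93 = 5.0273 (%²).
σ_p = √5.0273 = 2.242%.
At 90%, z = 1.282.
VaR = 1.282 × 2.242% = 2.874%; on $1,500,000 that is $43,110.

$43,100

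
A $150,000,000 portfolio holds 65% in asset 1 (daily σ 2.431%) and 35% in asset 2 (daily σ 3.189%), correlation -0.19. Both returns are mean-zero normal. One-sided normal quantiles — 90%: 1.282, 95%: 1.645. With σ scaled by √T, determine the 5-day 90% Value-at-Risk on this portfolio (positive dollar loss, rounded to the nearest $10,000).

$7,540,000

σ_p = √(0.65²·2.431² + 0.35²·3.189² + 2·-0.19·0.65·0.35·2.431·3.189) = 1.753%.
σ_{5d} = 1.753% × √5 = 3.920%.
VaR = 1.282 × 3.920% = 5.025%; on $150,000,000 that is $7,537,500.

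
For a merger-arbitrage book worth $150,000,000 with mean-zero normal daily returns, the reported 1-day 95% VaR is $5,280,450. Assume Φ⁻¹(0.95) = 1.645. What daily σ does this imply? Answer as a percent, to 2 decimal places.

2.14%

VaR as a fraction: $5,280,450 / $150,000,000 = 3.520%.
σ = VaR / z = 3.520% / 1.645 = 2.140%.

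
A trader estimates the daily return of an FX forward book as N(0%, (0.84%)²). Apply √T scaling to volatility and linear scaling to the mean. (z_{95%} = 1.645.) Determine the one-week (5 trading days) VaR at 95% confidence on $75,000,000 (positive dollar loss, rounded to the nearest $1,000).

$2,317,000

σ_{5d} = 0.84% × √5 = 1.878%.
VaR = 1.645 × 1.878% = 3.089%.
On $75,000,000: 0.03089 × $75,000,000 = $2,316,750.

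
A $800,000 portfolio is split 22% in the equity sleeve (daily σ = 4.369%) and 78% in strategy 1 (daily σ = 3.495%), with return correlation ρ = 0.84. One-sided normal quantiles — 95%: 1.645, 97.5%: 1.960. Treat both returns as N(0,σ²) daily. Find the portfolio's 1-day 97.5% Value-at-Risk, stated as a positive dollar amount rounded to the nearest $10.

$56,010

σ_p² = 0.22²·4.369² + 0.78²·3.495² + 2·0.84·0.22·0.78·4.369·3.495 = 12.7575 (%²).
σ_p = √12.7575 = 3.572%.
VaR = 1.960 × 3.572% = 7.001%; on $800,000 that is $56,008.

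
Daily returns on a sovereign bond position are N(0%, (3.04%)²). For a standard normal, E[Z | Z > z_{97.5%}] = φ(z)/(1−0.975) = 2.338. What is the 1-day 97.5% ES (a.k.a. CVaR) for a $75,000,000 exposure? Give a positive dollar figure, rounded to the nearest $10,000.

$5,330,000

ES = 3.04% × 2.338 = 7.108%.
On $75,000,000: 0.07108 × $75,000,000 = $5,331,000.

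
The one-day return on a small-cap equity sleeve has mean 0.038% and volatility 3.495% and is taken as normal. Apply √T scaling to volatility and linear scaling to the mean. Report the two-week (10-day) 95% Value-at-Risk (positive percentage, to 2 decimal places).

17.80%

At 95%, z = 1.645.
σ_{10d} = 3.495% × √10 = 11.052%; μ_{10d} = 10 × 0.038% = 0.380%.
VaR = −(0.380%) + 1.645 × 11.052% = 17.801%.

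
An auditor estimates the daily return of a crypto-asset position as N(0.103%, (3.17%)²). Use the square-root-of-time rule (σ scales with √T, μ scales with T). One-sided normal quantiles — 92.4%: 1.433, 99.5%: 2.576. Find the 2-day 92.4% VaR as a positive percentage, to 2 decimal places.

σ_{2d} = 3.17% × √2 = 4.483%; μ_{2d} = 2 × 0.103% = 0.206%.
VaR = −(0.206%) + 1.433 × 4.483% = 6.218%.

6.22%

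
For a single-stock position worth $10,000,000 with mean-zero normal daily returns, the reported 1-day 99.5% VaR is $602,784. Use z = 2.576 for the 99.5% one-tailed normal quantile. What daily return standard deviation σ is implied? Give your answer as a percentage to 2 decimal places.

VaR as a fraction: $602,784 / $10,000,000 = 6.028%.
σ = VaR / z = 6.028% / 2.576 = 2.340%.

2.34%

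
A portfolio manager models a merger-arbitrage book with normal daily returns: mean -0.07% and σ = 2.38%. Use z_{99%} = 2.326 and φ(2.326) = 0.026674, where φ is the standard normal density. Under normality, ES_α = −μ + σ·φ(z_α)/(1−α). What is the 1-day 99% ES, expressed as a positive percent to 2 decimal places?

Tail multiplier: φ(z)/(1−α) = 0.026674 / 0.01 = 2.667.
ES = −(-0.07%) + 2.38% × 2.667 = 6.417%.

6.42%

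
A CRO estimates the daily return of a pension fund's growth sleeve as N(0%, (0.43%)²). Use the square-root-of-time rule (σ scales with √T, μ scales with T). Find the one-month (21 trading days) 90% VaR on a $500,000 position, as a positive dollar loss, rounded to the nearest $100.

At 90%, z = 1.282.
σ_{21d} = 0.43% × √21 = 1.971%.
VaR = 1.282 × 1.971% = 2.527%.
On $500,000: 0.02527 × $500,000 = $12,635.

$12,600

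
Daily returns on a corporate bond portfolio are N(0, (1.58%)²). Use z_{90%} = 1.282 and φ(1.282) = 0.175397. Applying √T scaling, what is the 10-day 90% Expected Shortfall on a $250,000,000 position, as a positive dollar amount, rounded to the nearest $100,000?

$21,900,000

σ_{10d} = 1.58% × √10 = 4.996%.
ES multiplier = φ(z)/(1−α) = 0.175397/0.1 = 1.754.
ES = 4.996% × 1.754 = 8.763%; on $250,000,000: $21,907,500.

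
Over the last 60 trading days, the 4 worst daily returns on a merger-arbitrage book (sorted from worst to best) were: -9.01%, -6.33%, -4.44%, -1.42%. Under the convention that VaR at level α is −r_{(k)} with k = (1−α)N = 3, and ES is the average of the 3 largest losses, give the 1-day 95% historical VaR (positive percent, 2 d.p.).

4.44%

k = 3; the 3rd lowest return is -4.44%, so VaR = 4.44%.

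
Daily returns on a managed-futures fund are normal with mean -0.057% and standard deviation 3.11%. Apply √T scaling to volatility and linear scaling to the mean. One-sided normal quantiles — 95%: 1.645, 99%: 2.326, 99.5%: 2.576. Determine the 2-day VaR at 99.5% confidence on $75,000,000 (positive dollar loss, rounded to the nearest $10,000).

σ_{2d} = 3.11% × √2 = 4.398%; μ_{2d} = 2 × -0.057% = -0.114%.
VaR = −(-0.114%) + 2.576 × 4.398% = 11.443%.
On $75,000,000: 0.11443 × $75,000,000 = $8,582,250.

$8,580,000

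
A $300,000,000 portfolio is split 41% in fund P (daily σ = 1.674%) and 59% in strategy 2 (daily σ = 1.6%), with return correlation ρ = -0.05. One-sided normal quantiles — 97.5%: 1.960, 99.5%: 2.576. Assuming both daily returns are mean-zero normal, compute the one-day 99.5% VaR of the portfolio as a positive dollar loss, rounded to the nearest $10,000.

σ_p² = 0.41²·1.674² + 0.59²·1.6² + 2·-0.05·0.41·0.59·1.674·1.6 = 1.2974 (%²).
σ_p = √1.2974 = 1.139%.
VaR = 2.576 × 1.139% = 2.934%; on $300,000,000 that is $8,802,000.

$8,800,000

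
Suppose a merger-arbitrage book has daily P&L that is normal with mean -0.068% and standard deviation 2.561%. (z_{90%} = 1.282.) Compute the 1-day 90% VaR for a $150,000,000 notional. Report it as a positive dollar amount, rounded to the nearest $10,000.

$5,030,000

VaR = −μ + z·σ = −(-0.068%) + 1.282 × 2.561% = 3.351%.
On $150,000,000: 0.03351 × $150,000,000 = $5,026,500.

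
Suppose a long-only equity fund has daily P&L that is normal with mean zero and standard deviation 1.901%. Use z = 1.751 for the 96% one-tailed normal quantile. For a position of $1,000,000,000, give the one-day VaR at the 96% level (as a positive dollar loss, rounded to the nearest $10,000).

VaR = z·σ = 1.751 × 1.901% = 3.329%.
On $1,000,000,000: 0.03329 × $1,000,000,000 = $33,290,000.

$33,290,000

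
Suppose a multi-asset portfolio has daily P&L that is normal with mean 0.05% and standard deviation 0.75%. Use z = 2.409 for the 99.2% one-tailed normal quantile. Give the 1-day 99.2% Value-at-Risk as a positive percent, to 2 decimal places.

VaR = −μ + z·σ = −(0.05%) + 2.409 × 0.75% = 1.757%.

1.76%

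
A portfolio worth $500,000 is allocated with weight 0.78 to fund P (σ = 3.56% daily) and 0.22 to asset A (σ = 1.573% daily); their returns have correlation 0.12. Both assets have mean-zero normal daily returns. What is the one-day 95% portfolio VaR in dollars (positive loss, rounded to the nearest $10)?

$23,350

σ_p² = 0.78²·3.56² + 0.22²·1.573² + 2·0.12·0.78·0.22·3.56·1.573 = 8.0610 (%²).
σ_p = √8.0610 = 2.839%.
At 95%, z = 1.645.
VaR = 1.645 × 2.839% = 4.670%; on $500,000 that is $23,350.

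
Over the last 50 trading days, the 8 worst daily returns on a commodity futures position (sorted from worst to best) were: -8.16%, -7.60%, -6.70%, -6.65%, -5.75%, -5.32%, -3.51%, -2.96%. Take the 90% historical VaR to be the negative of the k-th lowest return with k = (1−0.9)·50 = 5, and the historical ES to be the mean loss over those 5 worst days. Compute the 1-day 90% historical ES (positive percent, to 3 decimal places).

6.972%

The 5 worst returns sum to -34.86%.
ES = −(-34.86%) / 5 = 6.972%.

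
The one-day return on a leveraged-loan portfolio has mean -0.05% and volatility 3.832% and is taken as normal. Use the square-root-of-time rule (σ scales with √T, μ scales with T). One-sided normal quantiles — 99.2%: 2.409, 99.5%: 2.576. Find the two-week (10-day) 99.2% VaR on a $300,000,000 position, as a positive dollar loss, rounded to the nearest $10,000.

$89,080,000

σ_{10d} = 3.832% × √10 = 12.118%; μ_{10d} = 10 × -0.05% = -0.500%.
VaR = −(-0.500%) + 2.409 × 12.118% = 29.692%.
On $300,000,000: 0.29692 × $300,000,000 = $89,076,000.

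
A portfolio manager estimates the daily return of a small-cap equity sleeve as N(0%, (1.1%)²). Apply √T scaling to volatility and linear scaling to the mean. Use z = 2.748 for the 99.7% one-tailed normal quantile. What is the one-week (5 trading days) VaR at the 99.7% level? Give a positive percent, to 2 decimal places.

6.76%

σ_{5d} = 1.1% × √5 = 2.460%.
VaR = 2.748 × 2.460% = 6.760%.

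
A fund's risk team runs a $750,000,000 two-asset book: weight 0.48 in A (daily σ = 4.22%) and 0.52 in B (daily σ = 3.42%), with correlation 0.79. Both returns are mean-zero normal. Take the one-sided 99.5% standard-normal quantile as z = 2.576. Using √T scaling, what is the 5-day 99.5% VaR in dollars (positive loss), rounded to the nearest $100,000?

$155,500,000

σ_p = √(0.48²·4.22² + 0.52²·3.42² + 2·0.79·0.48·0.52·4.22·3.42) = 3.600%.
σ_{5d} = 3.600% × √5 = 8.050%.
VaR = 2.576 × 8.050% = 20.737%; on $750,000,000 that is $155,527,500.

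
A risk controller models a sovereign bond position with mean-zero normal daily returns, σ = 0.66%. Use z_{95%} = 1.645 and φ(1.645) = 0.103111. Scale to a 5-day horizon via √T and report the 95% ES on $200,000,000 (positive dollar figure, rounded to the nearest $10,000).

$6,090,000

σ_{5d} = 0.66% × √5 = 1.476%.
ES multiplier = φ(z)/(1−α) = 0.103111/0.05 = 2.062.
ES = 1.476% × 2.062 = 3.044%; on $200,000,000: $6,088,000.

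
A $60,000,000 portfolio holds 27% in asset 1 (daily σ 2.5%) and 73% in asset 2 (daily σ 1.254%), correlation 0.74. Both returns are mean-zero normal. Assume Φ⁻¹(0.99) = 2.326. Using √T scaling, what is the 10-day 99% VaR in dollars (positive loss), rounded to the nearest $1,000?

σ_p = √(0.27²·2.5² + 0.73²·1.254² + 2·0.74·0.27·0.73·2.5·1.254) = 1.486%.
σ_{10d} = 1.486% × √10 = 4.699%.
VaR = 2.326 × 4.699% = 10.930%; on $60,000,000 that is $6,558,000.

$6,558,000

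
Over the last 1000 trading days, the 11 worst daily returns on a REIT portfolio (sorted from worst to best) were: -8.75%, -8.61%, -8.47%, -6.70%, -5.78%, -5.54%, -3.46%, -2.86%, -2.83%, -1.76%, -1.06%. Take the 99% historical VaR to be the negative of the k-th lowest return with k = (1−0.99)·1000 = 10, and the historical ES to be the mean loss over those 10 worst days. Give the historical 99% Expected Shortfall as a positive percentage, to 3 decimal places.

5.476%

The 10 worst returns sum to -54.76%.
ES = −(-54.76%) / 10 = 5.476%.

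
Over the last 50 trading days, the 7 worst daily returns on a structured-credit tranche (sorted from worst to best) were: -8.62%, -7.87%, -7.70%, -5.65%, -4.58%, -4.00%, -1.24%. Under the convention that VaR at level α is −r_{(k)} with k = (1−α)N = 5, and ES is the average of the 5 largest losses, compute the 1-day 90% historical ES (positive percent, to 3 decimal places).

6.884%

The 5 worst returns sum to -34.42%.
ES = −(-34.42%) / 5 = 6.884%.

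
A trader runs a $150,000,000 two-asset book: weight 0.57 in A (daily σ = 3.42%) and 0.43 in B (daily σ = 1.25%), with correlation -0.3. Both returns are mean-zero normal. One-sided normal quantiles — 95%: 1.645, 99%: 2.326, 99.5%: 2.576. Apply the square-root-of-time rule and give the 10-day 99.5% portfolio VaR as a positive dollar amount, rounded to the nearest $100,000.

$22,700,000

σ_p = √(0.57²·3.42² + 0.43²·1.25² + 2·-0.3·0.57·0.43·3.42·1.25) = 1.860%.
σ_{10d} = 1.860% × √10 = 5.882%.
VaR = 2.576 × 5.882% = 15.152%; on $150,000,000 that is $22,728,000.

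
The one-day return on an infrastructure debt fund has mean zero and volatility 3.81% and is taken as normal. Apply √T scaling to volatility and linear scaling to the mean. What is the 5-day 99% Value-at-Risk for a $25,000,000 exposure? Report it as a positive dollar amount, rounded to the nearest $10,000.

$4,950,000

At 99%, z = 2.326.
σ_{5d} = 3.81% × √5 = 8.519%.
VaR = 2.326 × 8.519% = 19.815%.
On $25,000,000: 0.19815 × $25,000,000 = $4,953,750.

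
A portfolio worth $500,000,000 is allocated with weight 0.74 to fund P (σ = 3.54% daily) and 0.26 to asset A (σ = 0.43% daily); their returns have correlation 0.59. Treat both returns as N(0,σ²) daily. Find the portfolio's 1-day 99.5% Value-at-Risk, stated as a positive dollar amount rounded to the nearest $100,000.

$34,600,000

σ_p² = 0.74²·3.54² + 0.26²·0.43² + 2·0.59·0.74·0.26·3.54·0.43 = 7.2204 (%²).
σ_p = √7.2204 = 2.687%.
At 99.5%, z = 2.576.
VaR = 2.576 × 2.687% = 6.922%; on $500,000,000 that is $34,610,000.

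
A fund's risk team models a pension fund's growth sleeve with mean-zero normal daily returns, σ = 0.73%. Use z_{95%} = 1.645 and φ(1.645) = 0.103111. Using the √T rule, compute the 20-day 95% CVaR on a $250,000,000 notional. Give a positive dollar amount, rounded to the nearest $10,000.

$16,830,000

σ_{20d} = 0.73% × √20 = 3.265%.
ES multiplier = φ(z)/(1−α) = 0.103111/0.05 = 2.062.
ES = 3.265% × 2.062 = 6.732%; on $250,000,000: $16,830,000.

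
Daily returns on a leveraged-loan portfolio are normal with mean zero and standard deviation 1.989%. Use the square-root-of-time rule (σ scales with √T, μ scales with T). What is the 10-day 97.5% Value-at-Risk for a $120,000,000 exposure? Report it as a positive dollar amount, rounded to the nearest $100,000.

$14,800,000

At 97.5%, z = 1.960.
σ_{10d} = 1.989% × √10 = 6.290%.
VaR = 1.960 × 6.290% = 12.328%.
On $120,000,000: 0.12328 × $120,000,000 = $14,793,600.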